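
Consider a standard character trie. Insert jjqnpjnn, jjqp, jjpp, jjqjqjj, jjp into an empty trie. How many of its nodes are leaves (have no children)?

A leaf is a node with no children — equivalently, the end of a word that is not a proper prefix of any other stored word.
Those words: "jjpp", "jjqjqjj", "jjqnpjnn", "jjqp"
Leaf count: 4

4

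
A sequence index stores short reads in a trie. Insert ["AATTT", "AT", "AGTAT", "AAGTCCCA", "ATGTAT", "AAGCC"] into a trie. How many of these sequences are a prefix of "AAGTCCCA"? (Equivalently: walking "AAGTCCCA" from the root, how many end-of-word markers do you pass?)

1

Check each prefix of "AAGTCCCA" against the stored set — each match is an end-marker on the path.
Prefixes of the query that are stored words: "AAGTCCCA"
Count: 1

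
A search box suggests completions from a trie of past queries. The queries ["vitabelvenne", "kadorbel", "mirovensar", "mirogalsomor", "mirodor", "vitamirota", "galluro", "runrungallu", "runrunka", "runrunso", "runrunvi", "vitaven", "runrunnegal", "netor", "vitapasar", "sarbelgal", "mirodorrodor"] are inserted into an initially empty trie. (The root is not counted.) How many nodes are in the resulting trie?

Insert word by word; a character creates a node only if that edge doesn't already exist:
  "vitabelvenne" → 12 new (v, i, t, a, b, e, l, v, e, n, n, e)
  "kadorbel" → 8 new (k, a, d, o, r, b, e, l)
  "mirovensar" → 10 new (m, i, r, o, v, e, n, s, a, r)
  "mirogalsomor" → prefix "miro" already present; 8 new (g, a, l, s, o, m, o, r)
  "mirodor" → prefix "miro" already present; 3 new (d, o, r)
  "vitamirota" → prefix "vita" already present; 6 new (m, i, r, o, t, a)
  "galluro" → 7 new (g, a, l, l, u, r, o)
  "runrungallu" → 11 new (r, u, n, r, u, n, g, a, l, l, u)
  "runrunka" → prefix "runrun" already present; 2 new (k, a)
  "runrunso" → prefix "runrun" already present; 2 new (s, o)
  "runrunvi" → prefix "runrun" already present; 2 new (v, i)
  "vitaven" → prefix "vita" already present; 3 new (v, e, n)
  "runrunnegal" → prefix "runrun" already present; 5 new (n, e, g, a, l)
  "netor" → 5 new (n, e, t, o, r)
  "vitapasar" → prefix "vita" already present; 5 new (p, a, s, a, r)
  "sarbelgal" → 9 new (s, a, r, b, e, l, g, a, l)
  "mirodorrodor" → prefix "mirodor" already present; 5 new (r, o, d, o, r)
Total nodes = 12 + 8 + 10 + 8 + 3 + 6 + 7 + 11 + 2 + 2 + 2 + 3 + 5 + 5 + 5 + 9 + 5 = 103

103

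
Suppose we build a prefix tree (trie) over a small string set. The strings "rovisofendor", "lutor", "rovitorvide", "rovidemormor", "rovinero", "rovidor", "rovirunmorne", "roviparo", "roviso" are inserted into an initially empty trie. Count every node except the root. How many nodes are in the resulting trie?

For each word, the new-node count is its length minus the longest prefix already in the trie:
  "rovisofendor" → 12 new (r, o, v, i, s, o, f, e, n, d, o, r)
  "lutor" → 5 new (l, u, t, o, r)
  "rovitorvide" → prefix "rovi" already present; 7 new (t, o, r, v, i, d, e)
  "rovidemormor" → prefix "rovi" already present; 8 new (d, e, m, o, r, m, o, r)
  "rovinero" → prefix "rovi" already present; 4 new (n, e, r, o)
  "rovidor" → prefix "rovid" already present; 2 new (o, r)
  "rovirunmorne" → prefix "rovi" already present; 8 new (r, u, n, m, o, r, n, e)
  "roviparo" → prefix "rovi" already present; 4 new (p, a, r, o)
  "roviso" → prefix "roviso" already present; 0 new (none)
Total nodes = 12 + 5 + 7 + 8 + 4 + 2 + 8 + 4 + 0 = 50

50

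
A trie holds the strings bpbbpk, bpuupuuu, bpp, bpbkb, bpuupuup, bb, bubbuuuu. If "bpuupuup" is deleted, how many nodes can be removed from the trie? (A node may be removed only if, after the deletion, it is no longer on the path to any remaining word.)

Walk "bpuupuup" from the leaf back toward the root, removing each node that no remaining word uses.
The suffix "p" (1 node) is used only by "bpuupuup"; the node for "bpuupuu" still has the child "u", so pruning stops there.
Nodes removed: 1

1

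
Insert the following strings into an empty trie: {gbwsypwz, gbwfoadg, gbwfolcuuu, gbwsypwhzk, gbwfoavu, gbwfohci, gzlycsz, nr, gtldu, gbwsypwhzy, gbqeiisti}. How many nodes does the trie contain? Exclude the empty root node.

46

For each word, the new-node count is its length minus the longest prefix already in the trie:
  "gbwsypwz" → 8 new (g, b, w, s, y, p, w, z)
  "gbwfoadg" → prefix "gbw" already present; 5 new (f, o, a, d, g)
  "gbwfolcuuu" → prefix "gbwfo" already present; 5 new (l, c, u, u, u)
  "gbwsypwhzk" → prefix "gbwsypw" already present; 3 new (h, z, k)
  "gbwfoavu" → prefix "gbwfoa" already present; 2 new (v, u)
  "gbwfohci" → prefix "gbwfo" already present; 3 new (h, c, i)
  "gzlycsz" → prefix "g" already present; 6 new (z, l, y, c, s, z)
  "nr" → 2 new (n, r)
  "gtldu" → prefix "g" already present; 4 new (t, l, d, u)
  "gbwsypwhzy" → prefix "gbwsypwhz" already present; 1 new (y)
  "gbqeiisti" → prefix "gb" already present; 7 new (q, e, i, i, s, t, i)
Total nodes = 8 + 5 + 5 + 3 + 2 + 3 + 6 + 2 + 4 + 1 + 7 = 46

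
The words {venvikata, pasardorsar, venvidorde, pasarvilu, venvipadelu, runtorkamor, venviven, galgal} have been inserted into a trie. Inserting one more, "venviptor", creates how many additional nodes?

The longest prefix of "venviptor" already in the trie is "venvip" (length 6).
So 9 − 6 = 3 new nodes.

3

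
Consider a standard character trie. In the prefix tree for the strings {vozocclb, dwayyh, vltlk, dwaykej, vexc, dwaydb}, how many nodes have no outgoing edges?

6

A leaf is a node with no children — equivalently, the end of a word that is not a proper prefix of any other stored word.
Those words: "dwaydb", "dwaykej", "dwayyh", "vexc", "vltlk", "vozocclb"
Leaf count: 6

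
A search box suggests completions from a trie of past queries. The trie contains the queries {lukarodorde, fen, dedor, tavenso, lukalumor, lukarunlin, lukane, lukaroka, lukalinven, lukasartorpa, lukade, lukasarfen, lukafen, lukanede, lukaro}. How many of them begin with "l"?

Filter for entries beginning with "l":
Matches: "lukade", "lukafen", "lukalinven", "lukalumor", "lukane", "lukanede", "lukaro", "lukarodorde", "lukaroka", "lukarunlin", "lukasarfen", "lukasartorpa"
Count: 12

12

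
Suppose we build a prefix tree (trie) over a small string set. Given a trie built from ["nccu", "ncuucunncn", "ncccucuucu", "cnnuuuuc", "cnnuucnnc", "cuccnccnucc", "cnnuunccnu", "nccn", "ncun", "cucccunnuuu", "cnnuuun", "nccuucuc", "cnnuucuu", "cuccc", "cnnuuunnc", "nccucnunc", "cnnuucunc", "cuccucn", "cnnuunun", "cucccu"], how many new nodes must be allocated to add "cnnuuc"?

0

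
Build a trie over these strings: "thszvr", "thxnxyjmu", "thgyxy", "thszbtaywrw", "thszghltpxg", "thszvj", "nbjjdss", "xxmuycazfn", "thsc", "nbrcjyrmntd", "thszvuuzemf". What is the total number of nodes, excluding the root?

65

Trace insertions, counting only characters that open a new branch:
  "thszvr" → 6 new (t, h, s, z, v, r)
  "thxnxyjmu" → prefix "th" already present; 7 new (x, n, x, y, j, m, u)
  "thgyxy" → prefix "th" already present; 4 new (g, y, x, y)
  "thszbtaywrw" → prefix "thsz" already present; 7 new (b, t, a, y, w, r, w)
  "thszghltpxg" → prefix "thsz" already present; 7 new (g, h, l, t, p, x, g)
  "thszvj" → prefix "thszv" already present; 1 new (j)
  "nbjjdss" → 7 new (n, b, j, j, d, s, s)
  "xxmuycazfn" → 10 new (x, x, m, u, y, c, a, z, f, n)
  "thsc" → prefix "ths" already present; 1 new (c)
  "nbrcjyrmntd" → prefix "nb" already present; 9 new (r, c, j, y, r, m, n, t, d)
  "thszvuuzemf" → prefix "thszv" already present; 6 new (u, u, z, e, m, f)
Total nodes = 6 + 7 + 4 + 7 + 7 + 1 + 7 + 10 + 1 + 9 + 6 = 65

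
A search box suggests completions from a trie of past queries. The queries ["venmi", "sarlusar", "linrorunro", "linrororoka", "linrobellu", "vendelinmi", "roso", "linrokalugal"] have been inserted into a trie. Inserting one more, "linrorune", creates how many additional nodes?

1

The longest prefix of "linrorune" already in the trie is "linrorun" (length 8).
New nodes needed: |"linrorune"| − 8 = 9 − 8 = 1.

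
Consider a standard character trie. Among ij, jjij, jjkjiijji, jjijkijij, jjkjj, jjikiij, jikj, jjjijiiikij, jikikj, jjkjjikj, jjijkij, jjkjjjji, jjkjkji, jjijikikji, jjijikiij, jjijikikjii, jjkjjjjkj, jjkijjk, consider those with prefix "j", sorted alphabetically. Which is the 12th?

DFS of the "j" subtree visits, in order: "jikikj", "jikj", "jjij", "jjijikiij", "jjijikikji", "jjijikikjii", "jjijkij", "jjijkijij", "jjikiij", "jjjijiiikij", "jjkijjk", "jjkjiijji", "jjkjj", "jjkjjikj", "jjkjjjji", "jjkjjjjkj", "jjkjkji"
Position 12: jjkjiijji

jjkjiijji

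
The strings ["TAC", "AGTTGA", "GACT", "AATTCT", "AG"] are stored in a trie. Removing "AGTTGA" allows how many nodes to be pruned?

4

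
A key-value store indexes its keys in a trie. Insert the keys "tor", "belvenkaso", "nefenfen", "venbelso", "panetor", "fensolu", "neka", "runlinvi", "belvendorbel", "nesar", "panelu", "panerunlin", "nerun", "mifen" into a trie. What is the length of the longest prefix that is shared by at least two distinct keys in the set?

6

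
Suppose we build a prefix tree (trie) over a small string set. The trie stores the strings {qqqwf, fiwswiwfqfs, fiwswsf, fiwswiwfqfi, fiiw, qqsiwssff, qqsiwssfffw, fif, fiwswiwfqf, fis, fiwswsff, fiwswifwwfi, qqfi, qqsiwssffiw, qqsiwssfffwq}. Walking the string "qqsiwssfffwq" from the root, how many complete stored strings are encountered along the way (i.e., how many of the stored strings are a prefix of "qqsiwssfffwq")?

Check each prefix of "qqsiwssfffwq" against the stored set — each match is an end-marker on the path.
Prefixes of the query that are stored words: "qqsiwssff", "qqsiwssfffw", "qqsiwssfffwq"
Count: 3

3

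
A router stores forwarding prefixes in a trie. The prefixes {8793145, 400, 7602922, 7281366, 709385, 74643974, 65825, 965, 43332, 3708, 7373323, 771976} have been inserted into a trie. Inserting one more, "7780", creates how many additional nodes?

The longest prefix of "7780" already in the trie is "77" (length 2).
So 4 − 2 = 2 new nodes.

2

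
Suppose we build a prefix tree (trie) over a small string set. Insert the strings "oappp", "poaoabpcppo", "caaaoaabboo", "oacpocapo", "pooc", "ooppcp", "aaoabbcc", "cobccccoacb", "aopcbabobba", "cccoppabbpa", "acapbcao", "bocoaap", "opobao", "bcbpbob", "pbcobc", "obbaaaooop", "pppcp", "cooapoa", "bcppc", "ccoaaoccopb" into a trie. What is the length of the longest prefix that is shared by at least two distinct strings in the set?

Equivalently: take the maximum, over all pairs, of their longest common prefix length.
"bcbpbob" and "bcppc" agree on "bc" (2 characters) before diverging; nothing deeper is shared.
Longest shared-prefix length: 2

2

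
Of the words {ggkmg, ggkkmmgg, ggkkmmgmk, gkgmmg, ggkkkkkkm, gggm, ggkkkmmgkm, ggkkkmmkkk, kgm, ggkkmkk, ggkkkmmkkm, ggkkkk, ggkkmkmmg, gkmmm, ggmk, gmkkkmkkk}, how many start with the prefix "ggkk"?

9

Filter for entries beginning with "ggkk":
Matches: "ggkkkk", "ggkkkkkkm", "ggkkkmmgkm", "ggkkkmmkkk", "ggkkkmmkkm", "ggkkmkk", "ggkkmkmmg", "ggkkmmgg", "ggkkmmgmk"
Count: 9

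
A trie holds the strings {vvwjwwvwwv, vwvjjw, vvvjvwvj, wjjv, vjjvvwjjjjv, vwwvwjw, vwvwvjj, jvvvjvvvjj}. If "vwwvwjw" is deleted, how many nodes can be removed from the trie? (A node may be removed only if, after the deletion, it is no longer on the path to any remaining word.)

5

After clearing the end-marker at "vwwvwjw", prune upward until reaching a node still needed by another word.
The suffix "wvwjw" (5 nodes) is used only by "vwwvwjw"; the node for "vw" still has the child "v", so pruning stops there.
Nodes removed: 5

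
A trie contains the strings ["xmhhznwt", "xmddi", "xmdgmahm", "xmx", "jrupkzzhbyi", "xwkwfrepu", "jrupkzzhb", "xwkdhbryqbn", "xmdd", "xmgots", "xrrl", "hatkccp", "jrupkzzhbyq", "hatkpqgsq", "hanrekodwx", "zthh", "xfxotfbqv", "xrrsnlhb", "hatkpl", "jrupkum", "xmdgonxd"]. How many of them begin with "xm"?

7

Walk to "xm"; the words in its subtree are exactly those with that prefix.
Matches: "xmdd", "xmddi", "xmdgmahm", "xmdgonxd", "xmgots", "xmhhznwt", "xmx"
Count: 7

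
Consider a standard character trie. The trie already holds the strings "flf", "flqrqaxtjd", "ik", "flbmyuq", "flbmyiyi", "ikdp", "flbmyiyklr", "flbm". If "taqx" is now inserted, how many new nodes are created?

Nothing in the trie begins with "t"; the whole of "taqx" is new.
4 − 0 = 4 new nodes.

4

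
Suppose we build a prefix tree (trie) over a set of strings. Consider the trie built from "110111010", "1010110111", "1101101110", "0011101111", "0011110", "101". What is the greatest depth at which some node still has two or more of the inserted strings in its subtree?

5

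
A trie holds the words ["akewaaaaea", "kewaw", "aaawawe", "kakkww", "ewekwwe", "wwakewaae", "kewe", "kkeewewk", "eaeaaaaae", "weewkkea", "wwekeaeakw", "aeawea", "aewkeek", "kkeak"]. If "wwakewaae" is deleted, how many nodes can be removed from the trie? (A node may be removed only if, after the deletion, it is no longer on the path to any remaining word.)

7

After clearing the end-marker at "wwakewaae", prune upward until reaching a node still needed by another word.
The suffix "akewaae" (7 nodes) is used only by "wwakewaae"; the node for "ww" still has the child "e", so pruning stops there.
Nodes removed: 7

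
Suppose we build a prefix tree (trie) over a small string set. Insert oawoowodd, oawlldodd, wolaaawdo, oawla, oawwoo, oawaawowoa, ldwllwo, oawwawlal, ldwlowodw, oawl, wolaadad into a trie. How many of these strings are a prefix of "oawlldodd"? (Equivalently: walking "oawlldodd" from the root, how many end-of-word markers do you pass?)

2

Traverse "oawlldodd" character by character; count nodes along the way that are marked as word ends.
Prefixes of the query that are stored words: "oawl", "oawlldodd"
Count: 2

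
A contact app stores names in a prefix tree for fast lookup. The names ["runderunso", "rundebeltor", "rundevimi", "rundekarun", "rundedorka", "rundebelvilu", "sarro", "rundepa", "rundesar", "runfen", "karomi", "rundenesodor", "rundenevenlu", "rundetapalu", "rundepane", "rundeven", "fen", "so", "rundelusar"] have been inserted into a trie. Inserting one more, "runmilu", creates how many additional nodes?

4

Walking "runmilu" from the root, the first 3 characters ("run") follow existing edges; "m" is the first miss.
Each of the 4 remaining characters creates one node.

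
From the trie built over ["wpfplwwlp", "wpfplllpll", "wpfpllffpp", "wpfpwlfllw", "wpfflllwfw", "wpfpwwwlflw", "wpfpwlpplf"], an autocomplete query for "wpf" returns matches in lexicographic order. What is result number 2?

Filter for "wpf…" and sort: "wpfflllwfw", "wpfpllffpp", "wpfplllpll", "wpfplwwlp", "wpfpwlfllw", "wpfpwlpplf", "wpfpwwwlflw"
Position 2: wpfpllffpp

wpfpllffpp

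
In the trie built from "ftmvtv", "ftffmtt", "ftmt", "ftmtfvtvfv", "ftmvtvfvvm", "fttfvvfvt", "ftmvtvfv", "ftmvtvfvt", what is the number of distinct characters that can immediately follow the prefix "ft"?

The children of the "ft" node are the distinct next characters among strings starting with "ft".
Distinct next characters after "ft": f, m, t.
That node has 3 child edges.

3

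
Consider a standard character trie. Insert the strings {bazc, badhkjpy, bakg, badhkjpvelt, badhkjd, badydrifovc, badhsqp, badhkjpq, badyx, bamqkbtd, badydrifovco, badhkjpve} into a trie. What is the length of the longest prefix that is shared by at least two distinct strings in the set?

11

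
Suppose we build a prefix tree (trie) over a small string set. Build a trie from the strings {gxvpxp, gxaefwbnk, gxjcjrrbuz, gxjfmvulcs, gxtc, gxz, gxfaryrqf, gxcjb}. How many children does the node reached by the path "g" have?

1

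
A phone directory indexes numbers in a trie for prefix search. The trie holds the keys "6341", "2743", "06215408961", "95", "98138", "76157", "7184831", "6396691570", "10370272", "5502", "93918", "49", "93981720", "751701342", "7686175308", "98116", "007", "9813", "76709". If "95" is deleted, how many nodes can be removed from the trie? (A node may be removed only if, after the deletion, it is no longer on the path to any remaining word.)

1

Walk "95" from the leaf back toward the root, removing each node that no remaining word uses.
The suffix "5" (1 node) is used only by "95"; the node for "9" still has the child "8", so pruning stops there.
Nodes removed: 1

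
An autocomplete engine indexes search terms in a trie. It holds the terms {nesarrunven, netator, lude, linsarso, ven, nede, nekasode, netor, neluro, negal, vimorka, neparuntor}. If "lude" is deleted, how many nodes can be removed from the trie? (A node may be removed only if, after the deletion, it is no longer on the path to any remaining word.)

3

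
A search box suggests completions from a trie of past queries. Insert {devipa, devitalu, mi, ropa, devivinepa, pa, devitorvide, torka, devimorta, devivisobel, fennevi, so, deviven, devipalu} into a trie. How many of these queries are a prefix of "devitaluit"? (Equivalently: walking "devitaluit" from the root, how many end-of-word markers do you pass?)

1

Check each prefix of "devitaluit" against the stored set — each match is an end-marker on the path.
Prefixes of the query that are stored words: "devitalu"
Count: 1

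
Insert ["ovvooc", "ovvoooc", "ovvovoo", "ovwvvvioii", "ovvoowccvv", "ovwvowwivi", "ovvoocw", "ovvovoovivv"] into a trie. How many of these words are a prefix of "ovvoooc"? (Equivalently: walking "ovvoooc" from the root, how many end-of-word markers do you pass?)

Check each prefix of "ovvoooc" against the stored set — each match is an end-marker on the path.
Prefixes of the query that are stored words: "ovvoooc"
Count: 1

1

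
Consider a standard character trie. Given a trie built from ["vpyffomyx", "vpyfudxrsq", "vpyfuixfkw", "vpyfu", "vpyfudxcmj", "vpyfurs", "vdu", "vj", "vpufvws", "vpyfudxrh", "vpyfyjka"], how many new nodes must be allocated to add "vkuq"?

"v" is already a path in the trie; the remaining "kuq" must be added.
New nodes needed: |"vkuq"| − 1 = 4 − 1 = 3.

3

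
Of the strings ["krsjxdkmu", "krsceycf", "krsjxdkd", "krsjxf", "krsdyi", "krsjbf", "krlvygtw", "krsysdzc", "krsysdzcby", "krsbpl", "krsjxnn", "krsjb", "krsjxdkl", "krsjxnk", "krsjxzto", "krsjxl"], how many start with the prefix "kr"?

Filter for entries beginning with "kr":
Words under "kr": krlvygtw, krsbpl, krsceycf, krsdyi, krsjb, krsjbf, krsjxdkd, krsjxdkl, krsjxdkmu, krsjxf, krsjxl, krsjxnk, krsjxnn, krsjxzto, krsysdzc, krsysdzcby
Count: 16

16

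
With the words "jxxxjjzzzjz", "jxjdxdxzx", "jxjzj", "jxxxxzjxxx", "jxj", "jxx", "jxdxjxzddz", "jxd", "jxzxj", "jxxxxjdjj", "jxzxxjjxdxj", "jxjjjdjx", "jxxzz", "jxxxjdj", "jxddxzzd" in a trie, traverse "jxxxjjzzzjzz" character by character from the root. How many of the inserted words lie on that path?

Check each prefix of "jxxxjjzzzjzz" against the stored set — each match is an end-marker on the path.
Prefixes of the query that are stored words: "jxx", "jxxxjjzzzjz"
Count: 2

2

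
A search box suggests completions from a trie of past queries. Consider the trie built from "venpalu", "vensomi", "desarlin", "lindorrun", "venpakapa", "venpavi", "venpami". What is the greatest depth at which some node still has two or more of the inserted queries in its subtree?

5

Equivalently: take the maximum, over all pairs, of their longest common prefix length.
"venpakapa" and "venpalu" agree on "venpa" (5 characters) before diverging; nothing deeper is shared.
Longest shared-prefix length: 5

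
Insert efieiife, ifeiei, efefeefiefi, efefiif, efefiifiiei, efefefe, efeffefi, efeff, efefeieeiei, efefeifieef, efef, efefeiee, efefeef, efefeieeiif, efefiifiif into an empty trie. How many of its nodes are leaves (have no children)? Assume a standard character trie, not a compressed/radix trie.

A leaf is a node with no children — equivalently, the end of a word that is not a proper prefix of any other stored word.
Those words: "efefeefiefi", "efefefe", "efefeieeiei", "efefeieeiif", "efefeifieef", "efeffefi", "efefiifiiei", "efefiifiif", "efieiife", "ifeiei"
Leaf count: 10

10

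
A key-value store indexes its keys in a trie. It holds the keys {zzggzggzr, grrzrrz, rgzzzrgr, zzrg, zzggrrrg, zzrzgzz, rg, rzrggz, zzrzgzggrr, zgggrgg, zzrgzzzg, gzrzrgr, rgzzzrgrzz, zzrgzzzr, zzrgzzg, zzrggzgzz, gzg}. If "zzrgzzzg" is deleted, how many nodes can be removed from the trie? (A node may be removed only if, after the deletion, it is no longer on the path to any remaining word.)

1

After clearing the end-marker at "zzrgzzzg", prune upward until reaching a node still needed by another word.
The suffix "g" (1 node) is used only by "zzrgzzzg"; the node for "zzrgzzz" still has the child "r", so pruning stops there.
Nodes removed: 1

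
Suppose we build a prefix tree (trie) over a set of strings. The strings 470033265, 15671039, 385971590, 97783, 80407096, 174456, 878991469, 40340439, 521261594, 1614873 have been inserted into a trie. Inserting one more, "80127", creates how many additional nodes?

3

"80" is already a path in the trie; the remaining "127" must be added.
So 5 − 2 = 3 new nodes.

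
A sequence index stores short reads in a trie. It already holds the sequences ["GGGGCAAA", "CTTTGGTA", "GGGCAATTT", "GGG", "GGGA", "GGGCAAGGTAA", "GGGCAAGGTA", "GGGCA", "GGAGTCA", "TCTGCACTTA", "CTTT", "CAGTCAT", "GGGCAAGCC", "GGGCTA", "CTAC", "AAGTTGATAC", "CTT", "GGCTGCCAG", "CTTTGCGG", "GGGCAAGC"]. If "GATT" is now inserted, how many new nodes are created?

"G" is already a path in the trie; the remaining "ATT" must be added.
New nodes needed: |"GATT"| − 1 = 4 − 1 = 3.

3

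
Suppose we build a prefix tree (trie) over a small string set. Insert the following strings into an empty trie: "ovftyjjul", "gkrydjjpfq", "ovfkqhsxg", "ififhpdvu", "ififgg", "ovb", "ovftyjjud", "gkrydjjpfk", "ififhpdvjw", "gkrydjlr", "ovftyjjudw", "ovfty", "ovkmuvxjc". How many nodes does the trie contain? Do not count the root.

51

Count nodes per top-level branch (shared prefixes stored once):
  'g'-branch (gkrydjjpfk, gkrydjjpfq, gkrydjlr): 13 nodes
  'i'-branch (ififgg, ififhpdvjw, ififhpdvu): 13 nodes
  'o'-branch (ovb, ovfkqhsxg, ovfty, ovftyjjud, ovftyjjudw, ovftyjjul, ovkmuvxjc): 25 nodes
Sum: 51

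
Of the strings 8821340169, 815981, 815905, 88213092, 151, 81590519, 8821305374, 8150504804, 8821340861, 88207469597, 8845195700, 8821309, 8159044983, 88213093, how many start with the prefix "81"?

5

Walk to "81"; the words in its subtree are exactly those with that prefix.
Matches: "8150504804", "8159044983", "815905", "81590519", "815981"
Count: 5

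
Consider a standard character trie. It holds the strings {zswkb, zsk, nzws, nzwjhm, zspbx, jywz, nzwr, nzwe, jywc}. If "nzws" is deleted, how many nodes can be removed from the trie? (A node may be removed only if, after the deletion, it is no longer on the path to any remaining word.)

A node on "nzws"'s path can go only if nothing else ends at it or branches off below it.
The suffix "s" (1 node) is used only by "nzws"; the node for "nzw" still has the child "j", so pruning stops there.
Nodes removed: 1

1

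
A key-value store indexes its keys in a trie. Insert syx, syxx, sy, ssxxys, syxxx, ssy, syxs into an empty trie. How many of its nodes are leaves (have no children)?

Leaves are exactly the stored words that no other stored word extends.
Those words: "ssxxys", "ssy", "syxs", "syxxx"
Leaf count: 4

4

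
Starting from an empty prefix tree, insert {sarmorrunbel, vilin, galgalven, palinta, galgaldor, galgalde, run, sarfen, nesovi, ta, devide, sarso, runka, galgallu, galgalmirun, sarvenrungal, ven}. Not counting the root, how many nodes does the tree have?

For each word, the new-node count is its length minus the longest prefix already in the trie:
  "sarmorrunbel" → 12 new (s, a, r, m, o, r, r, u, n, b, e, l)
  "vilin" → 5 new (v, i, l, i, n)
  "galgalven" → 9 new (g, a, l, g, a, l, v, e, n)
  "palinta" → 7 new (p, a, l, i, n, t, a)
  "galgaldor" → prefix "galgal" already present; 3 new (d, o, r)
  "galgalde" → prefix "galgald" already present; 1 new (e)
  "run" → 3 new (r, u, n)
  "sarfen" → prefix "sar" already present; 3 new (f, e, n)
  "nesovi" → 6 new (n, e, s, o, v, i)
  "ta" → 2 new (t, a)
  "devide" → 6 new (d, e, v, i, d, e)
  "sarso" → prefix "sar" already present; 2 new (s, o)
  "runka" → prefix "run" already present; 2 new (k, a)
  "galgallu" → prefix "galgal" already present; 2 new (l, u)
  "galgalmirun" → prefix "galgal" already present; 5 new (m, i, r, u, n)
  "sarvenrungal" → prefix "sar" already present; 9 new (v, e, n, r, u, n, g, a, l)
  "ven" → prefix "v" already present; 2 new (e, n)
Total nodes = 12 + 5 + 9 + 7 + 3 + 1 + 3 + 3 + 6 + 2 + 6 + 2 + 2 + 2 + 5 + 9 + 2 = 79

79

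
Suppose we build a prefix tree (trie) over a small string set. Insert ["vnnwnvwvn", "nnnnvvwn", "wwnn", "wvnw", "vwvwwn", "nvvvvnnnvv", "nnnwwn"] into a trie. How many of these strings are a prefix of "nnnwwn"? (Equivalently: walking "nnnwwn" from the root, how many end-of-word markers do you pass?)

Traverse "nnnwwn" character by character; count nodes along the way that are marked as word ends.
Prefixes of the query that are stored words: "nnnwwn"
Count: 1

1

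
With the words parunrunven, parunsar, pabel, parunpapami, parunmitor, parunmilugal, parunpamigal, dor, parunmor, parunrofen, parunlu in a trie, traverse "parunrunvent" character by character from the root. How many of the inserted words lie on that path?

1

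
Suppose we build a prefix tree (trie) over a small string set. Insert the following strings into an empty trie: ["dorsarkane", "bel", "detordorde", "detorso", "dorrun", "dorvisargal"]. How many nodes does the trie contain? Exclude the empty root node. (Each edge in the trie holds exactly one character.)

35

Trie structure (* marks end of a word):
(root)
├─ b
│  └─ e
│     └─ l *
└─ d
   ├─ e
   │  └─ t
   │     └─ o
   │        └─ r
   │           ├─ d
   │           │  └─ o
   │           │     └─ r
   │           │        └─ d
   │           │           └─ e *
   │           └─ s
   │              └─ o *
   └─ o
      └─ r
         ├─ r
         │  └─ u
         │     └─ n *
         ├─ s
         │  └─ a
         │     └─ r
         │        └─ k
         │           └─ a
         │              └─ n
         │                 └─ e *
         └─ v
            └─ i
               └─ s
                  └─ a
                     └─ r
                        └─ g
                           └─ a
                              └─ l *
Counting every labelled node above: 35.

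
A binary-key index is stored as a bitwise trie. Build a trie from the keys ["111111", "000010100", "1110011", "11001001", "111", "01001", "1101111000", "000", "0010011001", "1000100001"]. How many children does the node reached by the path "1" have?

Follow the path "1" to its node, then look at its outgoing edges.
Characters that immediately follow "1" among the stored strings: {0, 1}.
That node has 2 child edges.

2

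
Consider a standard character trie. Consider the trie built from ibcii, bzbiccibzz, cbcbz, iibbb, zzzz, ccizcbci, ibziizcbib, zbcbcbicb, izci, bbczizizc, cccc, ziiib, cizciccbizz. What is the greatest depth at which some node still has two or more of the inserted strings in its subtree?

The deepest shared node is where two words last agree before diverging.
e.g. "cccc" and "ccizcbci" share the prefix "cc" of length 2; no pair shares a longer one.
Longest shared-prefix length: 2

2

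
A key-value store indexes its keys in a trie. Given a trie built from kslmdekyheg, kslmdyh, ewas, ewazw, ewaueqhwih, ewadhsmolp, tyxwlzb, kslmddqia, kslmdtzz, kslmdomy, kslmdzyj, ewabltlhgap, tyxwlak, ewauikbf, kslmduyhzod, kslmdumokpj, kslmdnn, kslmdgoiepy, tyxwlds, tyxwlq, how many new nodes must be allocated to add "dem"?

"dem" shares no prefix with any stored word, so all 3 characters open new nodes.
3 − 0 = 3 new nodes.

3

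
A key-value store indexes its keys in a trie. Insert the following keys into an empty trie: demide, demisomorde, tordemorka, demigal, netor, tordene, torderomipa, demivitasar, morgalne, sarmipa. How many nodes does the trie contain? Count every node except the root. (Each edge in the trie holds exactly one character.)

61

Insert word by word; a character creates a node only if that edge doesn't already exist:
  "demide" → 6 new (d, e, m, i, d, e)
  "demisomorde" → prefix "demi" already present; 7 new (s, o, m, o, r, d, e)
  "tordemorka" → 10 new (t, o, r, d, e, m, o, r, k, a)
  "demigal" → prefix "demi" already present; 3 new (g, a, l)
  "netor" → 5 new (n, e, t, o, r)
  "tordene" → prefix "torde" already present; 2 new (n, e)
  "torderomipa" → prefix "torde" already present; 6 new (r, o, m, i, p, a)
  "demivitasar" → prefix "demi" already present; 7 new (v, i, t, a, s, a, r)
  "morgalne" → 8 new (m, o, r, g, a, l, n, e)
  "sarmipa" → 7 new (s, a, r, m, i, p, a)
Total nodes = 6 + 7 + 10 + 3 + 5 + 2 + 6 + 7 + 8 + 7 = 61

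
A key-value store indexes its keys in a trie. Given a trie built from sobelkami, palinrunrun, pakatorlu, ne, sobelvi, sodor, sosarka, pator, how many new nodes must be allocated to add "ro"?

No existing word starts with "r", so every character of "ro" needs a new node.
2 − 0 = 2 new nodes.

2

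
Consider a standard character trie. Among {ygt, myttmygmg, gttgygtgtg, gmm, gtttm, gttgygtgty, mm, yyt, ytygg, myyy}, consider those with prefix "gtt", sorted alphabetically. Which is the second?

gttgygtgty

Words with prefix "gtt", in lexicographic order: "gttgygtgtg", "gttgygtgty", "gtttm"
The 2nd is gttgygtgty.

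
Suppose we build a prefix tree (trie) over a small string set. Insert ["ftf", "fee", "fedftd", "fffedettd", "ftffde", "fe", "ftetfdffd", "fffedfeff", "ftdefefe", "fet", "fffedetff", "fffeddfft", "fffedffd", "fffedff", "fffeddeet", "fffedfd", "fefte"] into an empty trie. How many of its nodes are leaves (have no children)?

Leaves are exactly the stored words that no other stored word extends.
Those words: "fedftd", "fee", "fefte", "fet", "fffeddeet", "fffeddfft", "fffedetff", "fffedettd", "fffedfd", "fffedfeff", "fffedffd", "ftdefefe", "ftetfdffd", "ftffde"
Leaf count: 14

14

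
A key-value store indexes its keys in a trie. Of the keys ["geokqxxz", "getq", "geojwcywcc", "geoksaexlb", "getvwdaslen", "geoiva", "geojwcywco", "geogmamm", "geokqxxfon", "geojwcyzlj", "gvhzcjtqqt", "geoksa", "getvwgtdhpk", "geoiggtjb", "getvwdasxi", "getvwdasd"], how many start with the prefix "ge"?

15

Filter for entries beginning with "ge":
Matches: "geogmamm", "geoiggtjb", "geoiva", "geojwcywcc", "geojwcywco", "geojwcyzlj", "geokqxxfon", "geokqxxz", "geoksa", "geoksaexlb", "getq", "getvwdasd", "getvwdaslen", "getvwdasxi", "getvwgtdhpk"
Count: 15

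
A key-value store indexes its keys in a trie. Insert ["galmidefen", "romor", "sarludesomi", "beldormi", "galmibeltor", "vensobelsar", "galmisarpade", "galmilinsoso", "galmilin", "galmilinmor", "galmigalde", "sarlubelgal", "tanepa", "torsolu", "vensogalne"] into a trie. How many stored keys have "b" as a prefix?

Walk to "b"; the words in its subtree are exactly those with that prefix.
Words under "b": beldormi
Count: 1

1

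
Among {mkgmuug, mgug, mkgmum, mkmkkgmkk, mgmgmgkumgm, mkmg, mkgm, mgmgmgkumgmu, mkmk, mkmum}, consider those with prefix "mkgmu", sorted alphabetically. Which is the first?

mkgmum

Filter for "mkgmu…" and sort: "mkgmum", "mkgmuug"
The 1st is mkgmum.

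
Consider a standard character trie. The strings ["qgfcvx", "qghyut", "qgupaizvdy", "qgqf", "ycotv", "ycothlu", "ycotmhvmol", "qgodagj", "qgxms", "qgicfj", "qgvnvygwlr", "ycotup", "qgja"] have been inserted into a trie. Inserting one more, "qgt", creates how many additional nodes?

1

Walking "qgt" from the root, the first 2 characters ("qg") follow existing edges; "t" is the first miss.
So 3 − 2 = 1 new nodes.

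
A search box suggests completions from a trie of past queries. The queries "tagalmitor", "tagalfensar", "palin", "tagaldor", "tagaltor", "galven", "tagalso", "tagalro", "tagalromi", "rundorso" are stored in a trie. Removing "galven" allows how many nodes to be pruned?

After clearing the end-marker at "galven", prune upward until reaching a node still needed by another word.
No other word shares any prefix with "galven", so all 6 of its nodes go.
Nodes removed: 6

6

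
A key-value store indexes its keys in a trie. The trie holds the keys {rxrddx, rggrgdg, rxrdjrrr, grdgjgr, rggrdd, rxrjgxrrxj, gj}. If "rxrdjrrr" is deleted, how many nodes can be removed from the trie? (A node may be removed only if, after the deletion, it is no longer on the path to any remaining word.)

4

After clearing the end-marker at "rxrdjrrr", prune upward until reaching a node still needed by another word.
The suffix "jrrr" (4 nodes) is used only by "rxrdjrrr"; the node for "rxrd" still has the child "d", so pruning stops there.
Nodes removed: 4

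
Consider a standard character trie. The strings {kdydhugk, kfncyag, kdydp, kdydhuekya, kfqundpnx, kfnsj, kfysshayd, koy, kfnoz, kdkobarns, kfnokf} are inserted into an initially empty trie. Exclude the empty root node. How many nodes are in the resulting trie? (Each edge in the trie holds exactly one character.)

48

Count nodes per top-level branch (shared prefixes stored once):
  'k'-branch (kdkobarns, kdydhuekya, kdydhugk, kdydp, kfncyag, kfnokf, kfnoz, kfnsj, kfqundpnx, kfysshayd, koy): 48 nodes
Sum: 48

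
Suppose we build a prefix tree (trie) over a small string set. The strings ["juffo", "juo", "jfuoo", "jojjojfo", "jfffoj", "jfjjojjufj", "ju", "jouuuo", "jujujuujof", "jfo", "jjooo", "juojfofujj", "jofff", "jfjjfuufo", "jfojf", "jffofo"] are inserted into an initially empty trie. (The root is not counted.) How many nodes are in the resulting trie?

For each word, the new-node count is its length minus the longest prefix already in the trie:
  "juffo" → 5 new (j, u, f, f, o)
  "juo" → prefix "ju" already present; 1 new (o)
  "jfuoo" → prefix "j" already present; 4 new (f, u, o, o)
  "jojjojfo" → prefix "j" already present; 7 new (o, j, j, o, j, f, o)
  "jfffoj" → prefix "jf" already present; 4 new (f, f, o, j)
  "jfjjojjufj" → prefix "jf" already present; 8 new (j, j, o, j, j, u, f, j)
  "ju" → prefix "ju" already present; 0 new (none)
  "jouuuo" → prefix "jo" already present; 4 new (u, u, u, o)
  "jujujuujof" → prefix "ju" already present; 8 new (j, u, j, u, u, j, o, f)
  "jfo" → prefix "jf" already present; 1 new (o)
  "jjooo" → prefix "j" already present; 4 new (j, o, o, o)
  "juojfofujj" → prefix "juo" already present; 7 new (j, f, o, f, u, j, j)
  "jofff" → prefix "jo" already present; 3 new (f, f, f)
  "jfjjfuufo" → prefix "jfjj" already present; 5 new (f, u, u, f, o)
  "jfojf" → prefix "jfo" already present; 2 new (j, f)
  "jffofo" → prefix "jff" already present; 3 new (o, f, o)
Total nodes = 5 + 1 + 4 + 7 + 4 + 8 + 0 + 4 + 8 + 1 + 4 + 7 + 3 + 5 + 2 + 3 = 66

66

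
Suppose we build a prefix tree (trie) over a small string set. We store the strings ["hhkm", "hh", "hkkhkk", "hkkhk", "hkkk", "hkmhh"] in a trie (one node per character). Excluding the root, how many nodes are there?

13

Count nodes per top-level branch (shared prefixes stored once):
  'h'-branch (hh, hhkm, hkkhk, hkkhkk, hkkk, hkmhh): 13 nodes
Sum: 13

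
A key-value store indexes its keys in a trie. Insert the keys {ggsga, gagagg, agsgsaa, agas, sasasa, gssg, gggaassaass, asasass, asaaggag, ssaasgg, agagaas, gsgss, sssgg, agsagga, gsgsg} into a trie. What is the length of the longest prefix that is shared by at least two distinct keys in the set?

Look for the deepest trie node that still has at least two words in its subtree.
e.g. "gsgsg" and "gsgss" share the prefix "gsgs" of length 4; no pair shares a longer one.
Longest shared-prefix length: 4

4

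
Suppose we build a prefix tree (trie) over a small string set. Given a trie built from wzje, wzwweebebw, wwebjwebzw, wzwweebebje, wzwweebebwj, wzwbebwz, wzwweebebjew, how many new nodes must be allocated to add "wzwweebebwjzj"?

Walking "wzwweebebwjzj" from the root, the first 11 characters ("wzwweebebwj") follow existing edges; "z" is the first miss.
Each of the 2 remaining characters creates one node.

2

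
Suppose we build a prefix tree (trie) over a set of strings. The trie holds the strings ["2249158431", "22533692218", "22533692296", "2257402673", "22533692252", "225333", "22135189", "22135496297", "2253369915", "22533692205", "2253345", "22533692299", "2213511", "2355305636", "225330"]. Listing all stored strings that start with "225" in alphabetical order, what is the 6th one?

22533692252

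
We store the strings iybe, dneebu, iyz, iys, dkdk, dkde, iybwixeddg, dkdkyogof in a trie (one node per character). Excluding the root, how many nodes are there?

28

Count nodes per top-level branch (shared prefixes stored once):
  'd'-branch (dkde, dkdk, dkdkyogof, dneebu): 15 nodes
  'i'-branch (iybe, iybwixeddg, iys, iyz): 13 nodes
Sum: 28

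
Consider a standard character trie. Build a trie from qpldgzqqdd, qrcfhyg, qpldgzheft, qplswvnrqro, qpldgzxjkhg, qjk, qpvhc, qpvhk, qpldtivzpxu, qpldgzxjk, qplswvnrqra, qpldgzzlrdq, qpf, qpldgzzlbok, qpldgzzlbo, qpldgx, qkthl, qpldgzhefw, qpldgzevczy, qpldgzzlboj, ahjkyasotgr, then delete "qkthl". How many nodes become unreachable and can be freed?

A node on "qkthl"'s path can go only if nothing else ends at it or branches off below it.
The suffix "kthl" (4 nodes) is used only by "qkthl"; the node for "q" still has the child "p", so pruning stops there.
Nodes removed: 4

4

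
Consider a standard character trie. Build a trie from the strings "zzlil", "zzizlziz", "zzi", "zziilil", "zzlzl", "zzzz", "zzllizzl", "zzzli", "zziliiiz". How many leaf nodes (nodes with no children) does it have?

8

A leaf is a node with no children — equivalently, the end of a word that is not a proper prefix of any other stored word.
Those words: "zziilil", "zziliiiz", "zzizlziz", "zzlil", "zzllizzl", "zzlzl", "zzzli", "zzzz"
Leaf count: 8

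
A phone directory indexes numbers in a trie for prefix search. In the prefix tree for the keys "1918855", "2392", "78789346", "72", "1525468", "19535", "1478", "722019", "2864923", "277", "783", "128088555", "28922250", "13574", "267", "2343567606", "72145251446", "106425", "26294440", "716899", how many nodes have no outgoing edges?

19

Leaves are exactly the stored words that no other stored word extends.
Those words: "106425", "128088555", "13574", "1478", "1525468", "1918855", "19535", "2343567606", "2392", "26294440", "267", "277", "2864923", "28922250", "716899", "72145251446", "722019", "783", "78789346"
Leaf count: 19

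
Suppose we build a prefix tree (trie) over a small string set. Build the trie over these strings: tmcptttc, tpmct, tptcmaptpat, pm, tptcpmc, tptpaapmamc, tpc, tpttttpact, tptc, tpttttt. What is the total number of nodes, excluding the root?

Trace insertions, counting only characters that open a new branch:
  "tmcptttc" → 8 new (t, m, c, p, t, t, t, c)
  "tpmct" → prefix "t" already present; 4 new (p, m, c, t)
  "tptcmaptpat" → prefix "tp" already present; 9 new (t, c, m, a, p, t, p, a, t)
  "pm" → 2 new (p, m)
  "tptcpmc" → prefix "tptc" already present; 3 new (p, m, c)
  "tptpaapmamc" → prefix "tpt" already present; 8 new (p, a, a, p, m, a, m, c)
  "tpc" → prefix "tp" already present; 1 new (c)
  "tpttttpact" → prefix "tpt" already present; 7 new (t, t, t, p, a, c, t)
  "tptc" → prefix "tptc" already present; 0 new (none)
  "tpttttt" → prefix "tptttt" already present; 1 new (t)
Total nodes = 8 + 4 + 9 + 2 + 3 + 8 + 1 + 7 + 0 + 1 = 43

43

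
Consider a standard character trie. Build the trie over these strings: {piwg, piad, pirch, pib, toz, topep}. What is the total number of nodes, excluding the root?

Insert word by word; a character creates a node only if that edge doesn't already exist:
  "piwg" → 4 new (p, i, w, g)
  "piad" → prefix "pi" already present; 2 new (a, d)
  "pirch" → prefix "pi" already present; 3 new (r, c, h)
  "pib" → prefix "pi" already present; 1 new (b)
  "toz" → 3 new (t, o, z)
  "topep" → prefix "to" already present; 3 new (p, e, p)
Total nodes = 4 + 2 + 3 + 1 + 3 + 3 = 16

16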